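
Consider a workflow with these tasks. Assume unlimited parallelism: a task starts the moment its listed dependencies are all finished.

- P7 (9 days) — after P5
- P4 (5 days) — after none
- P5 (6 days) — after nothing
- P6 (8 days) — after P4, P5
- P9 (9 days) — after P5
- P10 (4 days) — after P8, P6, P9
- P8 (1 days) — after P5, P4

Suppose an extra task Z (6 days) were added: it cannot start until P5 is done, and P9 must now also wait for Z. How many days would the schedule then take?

25

Originally the schedule takes 19 days.
With Z inserted, P9 now waits for max(P5, Z).
New critical path: P5→Z→P9→P10 = 6+6+9+4 = 25 ⇒ 25 days.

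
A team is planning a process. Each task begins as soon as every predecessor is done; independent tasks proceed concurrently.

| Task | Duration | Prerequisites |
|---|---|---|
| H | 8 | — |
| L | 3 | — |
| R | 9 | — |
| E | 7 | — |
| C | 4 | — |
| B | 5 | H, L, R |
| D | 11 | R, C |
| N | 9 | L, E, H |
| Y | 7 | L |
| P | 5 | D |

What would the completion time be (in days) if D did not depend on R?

With the dependency in place, R→D→P = 9+11+5 = 25 sets the finish at 25 days.
Without R→D, D's earliest start moves from 9 to 4.
After: C→D→P = 4+11+5 = 20 → 20 days.

20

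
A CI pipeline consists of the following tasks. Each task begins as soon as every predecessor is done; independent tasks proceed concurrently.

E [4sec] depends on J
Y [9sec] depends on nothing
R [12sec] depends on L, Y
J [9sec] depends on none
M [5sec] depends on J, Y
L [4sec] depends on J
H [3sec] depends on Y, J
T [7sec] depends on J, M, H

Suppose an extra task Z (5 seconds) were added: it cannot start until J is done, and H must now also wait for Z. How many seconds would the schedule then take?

25

Originally the schedule takes 25 seconds.
With Z inserted, H now waits for max(Y, J, Z).
New critical path: J→L→R = 9+4+12 = 25 ⇒ 25 seconds.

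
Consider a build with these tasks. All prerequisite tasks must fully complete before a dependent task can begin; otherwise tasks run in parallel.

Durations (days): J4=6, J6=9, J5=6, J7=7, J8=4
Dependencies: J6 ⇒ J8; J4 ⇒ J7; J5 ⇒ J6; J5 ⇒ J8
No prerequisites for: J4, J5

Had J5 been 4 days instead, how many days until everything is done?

Critical path before the change: J5→J6→J8 = 6+9+4 = 19 giving 19 days.
Since J5 is critical, the -2 change carries straight to that chain (now 17 days).
The critical path is still J5→J6→J8; finish is now 17 days.

17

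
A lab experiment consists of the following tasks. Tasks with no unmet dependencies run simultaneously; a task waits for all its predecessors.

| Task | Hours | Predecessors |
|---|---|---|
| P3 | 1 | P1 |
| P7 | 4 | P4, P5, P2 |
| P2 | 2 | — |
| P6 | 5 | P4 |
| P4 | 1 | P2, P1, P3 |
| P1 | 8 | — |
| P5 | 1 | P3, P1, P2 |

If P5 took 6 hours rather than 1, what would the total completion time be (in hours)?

19

As given, the longest chain is P1→P3→P4→P6 = 8+1+1+5 = 15, so the finish is 15 hours.
P5 has 1 hour of float (longest path through it is 14).
The binding chain switches to P1→P3→P5→P7 = 8+1+6+4 = 19; finish 19 hours.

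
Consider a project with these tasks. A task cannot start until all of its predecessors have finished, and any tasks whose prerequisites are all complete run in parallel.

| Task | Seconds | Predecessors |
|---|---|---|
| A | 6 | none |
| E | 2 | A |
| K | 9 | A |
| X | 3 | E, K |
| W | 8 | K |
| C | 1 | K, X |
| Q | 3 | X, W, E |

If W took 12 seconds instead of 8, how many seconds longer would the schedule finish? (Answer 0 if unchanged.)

4

Actual critical path: A→K→W→Q = 6+9+8+3 = 26 ⇒ 26 seconds.
W is on the critical path; changing it to 12 makes that path 30 seconds.
No other chain overtakes it, so the finish is 30 seconds.
Change in finish: 30 − 26 = +4 seconds.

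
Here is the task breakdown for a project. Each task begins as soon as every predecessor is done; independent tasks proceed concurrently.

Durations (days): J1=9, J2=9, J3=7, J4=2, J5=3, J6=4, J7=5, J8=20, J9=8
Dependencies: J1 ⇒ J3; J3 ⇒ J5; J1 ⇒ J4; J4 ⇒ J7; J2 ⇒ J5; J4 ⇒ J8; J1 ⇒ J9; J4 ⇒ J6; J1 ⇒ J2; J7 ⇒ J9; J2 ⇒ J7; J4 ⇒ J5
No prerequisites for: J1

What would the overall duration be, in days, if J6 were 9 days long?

The binding path is J1→J2→J7→J9 = 9+9+5+8 = 31; finish at 31 days.
J6 is off the critical path — its longest chain is 15 days, giving 16 of slack.
The critical path is still J1→J2→J7→J9; finish is now 31 days.

31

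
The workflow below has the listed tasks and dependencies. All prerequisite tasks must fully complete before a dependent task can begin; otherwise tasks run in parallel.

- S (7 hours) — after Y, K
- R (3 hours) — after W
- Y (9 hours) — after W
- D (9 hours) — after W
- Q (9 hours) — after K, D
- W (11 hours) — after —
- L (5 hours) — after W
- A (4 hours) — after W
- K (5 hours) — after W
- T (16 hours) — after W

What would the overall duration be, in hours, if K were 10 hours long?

30

Baseline: W→D→Q = 11+9+9 = 29 → 29 hours.
K has 4 hours of float (longest path through it is 25).
The binding chain switches to W→K→Q = 11+10+9 = 30; finish 30 hours.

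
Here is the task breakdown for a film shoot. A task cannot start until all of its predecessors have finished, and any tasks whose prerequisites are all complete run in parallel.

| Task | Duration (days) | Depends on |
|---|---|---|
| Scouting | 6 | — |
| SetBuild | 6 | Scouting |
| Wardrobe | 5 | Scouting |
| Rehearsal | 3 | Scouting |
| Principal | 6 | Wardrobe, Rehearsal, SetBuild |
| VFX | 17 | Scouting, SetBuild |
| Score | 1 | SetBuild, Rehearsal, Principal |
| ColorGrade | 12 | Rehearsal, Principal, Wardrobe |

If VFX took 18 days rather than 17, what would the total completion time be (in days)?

30

Critical path before the change: Scouting→SetBuild→Principal→ColorGrade = 6+6+6+12 = 30 giving 30 days.
VFX has 1 day of float (longest path through it is 29).
That remains the longest chain; total 30 days.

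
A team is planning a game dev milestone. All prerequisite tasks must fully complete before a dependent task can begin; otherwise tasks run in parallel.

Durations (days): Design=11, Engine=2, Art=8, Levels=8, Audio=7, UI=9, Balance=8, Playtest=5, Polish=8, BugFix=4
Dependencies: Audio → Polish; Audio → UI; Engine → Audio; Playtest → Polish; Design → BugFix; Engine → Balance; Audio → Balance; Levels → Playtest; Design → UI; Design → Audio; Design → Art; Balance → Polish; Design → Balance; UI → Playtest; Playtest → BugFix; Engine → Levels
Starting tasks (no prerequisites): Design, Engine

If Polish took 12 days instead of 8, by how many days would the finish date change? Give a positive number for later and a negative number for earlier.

Critical path before the change: Design→Audio→UI→Playtest→Polish = 11+7+9+5+8 = 40 giving 40 days.
Polish lies on that path, so at 12 days the path becomes 44 days.
No other chain overtakes it, so the finish is 44 days.
Change in finish: 44 − 40 = +4 days.

4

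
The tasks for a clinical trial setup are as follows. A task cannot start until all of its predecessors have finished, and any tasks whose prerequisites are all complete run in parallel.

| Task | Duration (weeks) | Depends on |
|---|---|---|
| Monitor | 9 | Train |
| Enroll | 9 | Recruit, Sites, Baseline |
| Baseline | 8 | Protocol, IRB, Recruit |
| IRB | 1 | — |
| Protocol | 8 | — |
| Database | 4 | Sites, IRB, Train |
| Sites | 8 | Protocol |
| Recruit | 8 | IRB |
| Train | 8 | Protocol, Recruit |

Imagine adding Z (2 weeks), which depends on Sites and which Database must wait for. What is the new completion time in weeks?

Originally the project takes 26 weeks.
With Z inserted, Database now waits for max(Sites, IRB, Train, Z).
New critical path: IRB→Recruit→Train→Monitor = 1+8+8+9 = 26 ⇒ 26 weeks.

26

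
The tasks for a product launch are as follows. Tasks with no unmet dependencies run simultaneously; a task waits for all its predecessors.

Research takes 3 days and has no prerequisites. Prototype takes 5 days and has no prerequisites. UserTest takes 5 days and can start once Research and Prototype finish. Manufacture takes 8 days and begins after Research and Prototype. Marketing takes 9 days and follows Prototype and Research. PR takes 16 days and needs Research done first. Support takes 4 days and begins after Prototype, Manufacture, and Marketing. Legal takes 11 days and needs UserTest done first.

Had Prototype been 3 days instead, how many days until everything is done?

Actual critical path: Prototype→UserTest→Legal = 5+5+11 = 21 ⇒ 21 days.
Prototype is on the critical path; changing it to 3 makes that path 19 days.
New critical path: Research→UserTest→Legal = 3+5+11 = 19 ⇒ 19 days.

19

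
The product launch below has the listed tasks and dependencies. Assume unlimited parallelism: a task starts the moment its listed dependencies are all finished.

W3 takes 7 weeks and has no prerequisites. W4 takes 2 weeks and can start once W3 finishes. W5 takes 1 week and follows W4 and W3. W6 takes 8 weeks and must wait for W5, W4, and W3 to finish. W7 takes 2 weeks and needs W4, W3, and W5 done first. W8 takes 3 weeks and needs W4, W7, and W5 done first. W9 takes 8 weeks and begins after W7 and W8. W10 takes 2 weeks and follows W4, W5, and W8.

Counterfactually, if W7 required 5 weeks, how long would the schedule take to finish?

26

Baseline: W3→W4→W5→W7→W8→W9 = 7+2+1+2+3+8 = 23 → 23 weeks.
Since W7 is critical, the +3 change carries straight to that chain (now 26 weeks).
No other chain overtakes it, so the finish is 26 weeks.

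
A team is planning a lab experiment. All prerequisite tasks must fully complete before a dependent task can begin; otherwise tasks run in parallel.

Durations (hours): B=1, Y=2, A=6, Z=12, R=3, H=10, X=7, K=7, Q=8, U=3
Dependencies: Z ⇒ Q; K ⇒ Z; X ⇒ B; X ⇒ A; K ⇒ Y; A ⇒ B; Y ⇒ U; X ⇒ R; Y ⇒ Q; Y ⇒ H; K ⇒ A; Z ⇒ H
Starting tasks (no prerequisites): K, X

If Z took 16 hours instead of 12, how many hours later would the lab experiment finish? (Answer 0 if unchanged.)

Actual critical path: K→Z→H = 7+12+10 = 29 ⇒ 29 hours.
Since Z is critical, the +4 change carries straight to that chain (now 33 hours).
That remains the longest chain; total 33 hours.
Change in finish: 33 − 29 = +4 hours.

4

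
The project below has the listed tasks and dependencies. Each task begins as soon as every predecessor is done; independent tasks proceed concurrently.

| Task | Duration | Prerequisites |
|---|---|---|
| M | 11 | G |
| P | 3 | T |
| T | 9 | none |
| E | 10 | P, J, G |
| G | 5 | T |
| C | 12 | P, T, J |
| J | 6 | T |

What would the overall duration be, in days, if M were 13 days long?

The binding path is T→J→C = 9+6+12 = 27; finish at 27 days.
M has 2 days of float (longest path through it is 25).
That remains the longest chain; total 27 days.

27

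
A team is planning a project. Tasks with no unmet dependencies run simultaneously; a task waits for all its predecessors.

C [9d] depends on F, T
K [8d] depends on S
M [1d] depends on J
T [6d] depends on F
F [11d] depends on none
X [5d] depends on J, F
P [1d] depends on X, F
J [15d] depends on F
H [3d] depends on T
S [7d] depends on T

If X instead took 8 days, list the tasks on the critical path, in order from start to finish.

Actual critical path: F→J→X→P = 11+15+5+1 = 32 ⇒ 32 days.
X lies on that path, so at 8 days the path becomes 35 days.
The critical path is still F→J→X→P; finish is now 35 days.

F, J, X, P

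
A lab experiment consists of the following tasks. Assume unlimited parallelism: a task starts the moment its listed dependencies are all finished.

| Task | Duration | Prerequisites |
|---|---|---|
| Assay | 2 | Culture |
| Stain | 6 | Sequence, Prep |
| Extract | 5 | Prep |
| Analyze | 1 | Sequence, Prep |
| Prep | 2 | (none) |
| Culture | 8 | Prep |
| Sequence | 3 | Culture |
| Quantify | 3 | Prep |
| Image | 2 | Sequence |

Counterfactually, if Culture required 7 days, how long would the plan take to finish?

As given, the longest chain is Prep→Culture→Sequence→Stain = 2+8+3+6 = 19, so the finish is 19 days.
Since Culture is critical, the -1 change carries straight to that chain (now 18 days).
No other chain overtakes it, so the finish is 18 days.

18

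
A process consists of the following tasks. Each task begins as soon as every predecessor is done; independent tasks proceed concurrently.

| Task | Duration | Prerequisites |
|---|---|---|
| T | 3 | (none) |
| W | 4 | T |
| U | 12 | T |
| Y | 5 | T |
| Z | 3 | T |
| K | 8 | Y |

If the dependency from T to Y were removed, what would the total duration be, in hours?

15

Before: longest chain T→Y→K = 3+5+8 = 16, finish 16.
Without T→Y, Y's earliest start moves from 3 to 0.
After: T→U = 3+12 = 15 → 15 hours.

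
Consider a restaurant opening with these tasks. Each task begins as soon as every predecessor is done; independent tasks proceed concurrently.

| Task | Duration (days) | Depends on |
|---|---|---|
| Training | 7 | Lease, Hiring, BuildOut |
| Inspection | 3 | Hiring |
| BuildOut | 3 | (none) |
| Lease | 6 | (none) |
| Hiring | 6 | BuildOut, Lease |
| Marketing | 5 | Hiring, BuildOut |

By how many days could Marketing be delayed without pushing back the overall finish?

The longest chain is Lease→Hiring→Training = 6+6+7 = 19; overall finish 19 days.
The longest chain containing Marketing totals 17 days.
So Marketing can slip 19 − 17 = 2 days.

2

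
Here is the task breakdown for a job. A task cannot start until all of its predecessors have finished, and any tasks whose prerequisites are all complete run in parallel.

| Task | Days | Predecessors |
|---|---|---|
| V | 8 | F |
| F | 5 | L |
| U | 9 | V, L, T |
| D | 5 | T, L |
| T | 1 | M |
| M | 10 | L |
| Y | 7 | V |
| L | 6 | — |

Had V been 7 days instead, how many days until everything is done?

27

Actual critical path: L→F→V→U = 6+5+8+9 = 28 ⇒ 28 days.
Since V is critical, the -1 change carries straight to that chain (now 27 days).
That remains the longest chain; total 27 days.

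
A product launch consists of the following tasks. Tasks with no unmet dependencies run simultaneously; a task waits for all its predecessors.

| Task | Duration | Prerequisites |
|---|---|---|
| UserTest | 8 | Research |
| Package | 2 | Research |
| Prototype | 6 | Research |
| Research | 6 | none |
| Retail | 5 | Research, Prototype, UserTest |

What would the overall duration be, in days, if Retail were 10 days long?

24

Actual critical path: Research→UserTest→Retail = 6+8+5 = 19 ⇒ 19 days.
Retail is on the critical path; changing it to 10 makes that path 24 days.
The critical path is still Research→UserTest→Retail; finish is now 24 days.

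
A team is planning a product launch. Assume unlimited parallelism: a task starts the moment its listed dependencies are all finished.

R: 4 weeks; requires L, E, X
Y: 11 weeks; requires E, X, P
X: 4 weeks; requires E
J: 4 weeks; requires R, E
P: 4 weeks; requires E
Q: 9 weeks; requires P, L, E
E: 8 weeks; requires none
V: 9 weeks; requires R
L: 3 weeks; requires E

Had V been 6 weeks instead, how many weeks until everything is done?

23

As given, the longest chain is E→X→R→V = 8+4+4+9 = 25, so the finish is 25 weeks.
V is on the critical path; changing it to 6 makes that path 22 weeks.
The binding chain switches to E→P→Y = 8+4+11 = 23; finish 23 weeks.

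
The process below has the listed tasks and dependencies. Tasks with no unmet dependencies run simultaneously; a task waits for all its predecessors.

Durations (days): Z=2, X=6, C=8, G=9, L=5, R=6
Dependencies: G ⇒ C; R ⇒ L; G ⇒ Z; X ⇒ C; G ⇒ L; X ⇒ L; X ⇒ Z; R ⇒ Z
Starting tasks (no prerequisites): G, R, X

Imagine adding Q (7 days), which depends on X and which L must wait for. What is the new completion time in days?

Originally the project takes 17 days.
With Q inserted, L now waits for max(R, G, X, Q).
New critical path: X→Q→L = 6+7+5 = 18 ⇒ 18 days.

18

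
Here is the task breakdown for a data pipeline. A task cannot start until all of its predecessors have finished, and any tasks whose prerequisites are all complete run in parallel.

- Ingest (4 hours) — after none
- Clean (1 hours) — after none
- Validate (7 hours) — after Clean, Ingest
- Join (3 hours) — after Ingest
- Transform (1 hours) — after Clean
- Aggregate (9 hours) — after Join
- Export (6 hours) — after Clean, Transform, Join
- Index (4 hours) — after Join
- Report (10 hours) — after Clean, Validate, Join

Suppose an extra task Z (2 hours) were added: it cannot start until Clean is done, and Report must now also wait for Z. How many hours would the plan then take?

Originally the plan takes 21 hours.
With Z inserted, Report now waits for max(Clean, Validate, Join, Z).
New critical path: Ingest→Validate→Report = 4+7+10 = 21 ⇒ 21 hours.

21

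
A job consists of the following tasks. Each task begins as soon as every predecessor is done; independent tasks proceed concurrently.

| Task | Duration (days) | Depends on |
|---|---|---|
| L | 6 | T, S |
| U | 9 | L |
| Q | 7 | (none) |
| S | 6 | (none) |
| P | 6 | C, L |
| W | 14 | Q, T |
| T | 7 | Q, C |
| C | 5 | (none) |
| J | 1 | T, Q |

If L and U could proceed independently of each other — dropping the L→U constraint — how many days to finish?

With the dependency in place, Q→T→L→U = 7+7+6+9 = 29 sets the finish at 29 days.
Without L→U, U's earliest start moves from 20 to 0.
The longest chain is now Q→T→W = 7+7+14 = 28, so the schedule takes 28 days.

28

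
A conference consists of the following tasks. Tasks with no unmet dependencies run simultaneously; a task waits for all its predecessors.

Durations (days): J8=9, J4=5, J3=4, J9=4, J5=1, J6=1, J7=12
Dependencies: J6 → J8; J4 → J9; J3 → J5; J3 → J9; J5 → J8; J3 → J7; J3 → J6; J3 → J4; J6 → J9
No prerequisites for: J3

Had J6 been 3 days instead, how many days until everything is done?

16

As given, the longest chain is J3→J7 = 4+12 = 16, so the finish is 16 days.
The longest path through J6 is only 14 days, so J6 has float 2.
Now J3→J6→J8 = 4+3+9 = 16 is longest, so the finish becomes 16 days.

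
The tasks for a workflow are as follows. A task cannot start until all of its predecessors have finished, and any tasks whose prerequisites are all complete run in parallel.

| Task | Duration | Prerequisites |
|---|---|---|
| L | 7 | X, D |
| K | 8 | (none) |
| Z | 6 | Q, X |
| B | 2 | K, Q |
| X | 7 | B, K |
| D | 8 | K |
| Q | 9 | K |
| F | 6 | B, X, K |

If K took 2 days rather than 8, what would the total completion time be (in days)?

27

As given, the longest chain is K→Q→B→X→L = 8+9+2+7+7 = 33, so the finish is 33 days.
K lies on that path, so at 2 days the path becomes 27 days.
No other chain overtakes it, so the finish is 27 days.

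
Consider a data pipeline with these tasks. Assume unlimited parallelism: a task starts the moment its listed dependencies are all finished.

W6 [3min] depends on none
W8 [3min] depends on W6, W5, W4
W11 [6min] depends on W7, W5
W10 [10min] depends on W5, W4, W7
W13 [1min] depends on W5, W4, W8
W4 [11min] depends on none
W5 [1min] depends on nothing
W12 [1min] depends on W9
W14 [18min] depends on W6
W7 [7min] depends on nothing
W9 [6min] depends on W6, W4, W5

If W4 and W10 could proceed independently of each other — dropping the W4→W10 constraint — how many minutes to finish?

With the dependency in place, W4→W10 = 11+10 = 21 sets the finish at 21 minutes.
Without W4→W10, W10's earliest start moves from 11 to 7.
New critical path: W6→W14 = 3+18 = 21 ⇒ 21 minutes.

21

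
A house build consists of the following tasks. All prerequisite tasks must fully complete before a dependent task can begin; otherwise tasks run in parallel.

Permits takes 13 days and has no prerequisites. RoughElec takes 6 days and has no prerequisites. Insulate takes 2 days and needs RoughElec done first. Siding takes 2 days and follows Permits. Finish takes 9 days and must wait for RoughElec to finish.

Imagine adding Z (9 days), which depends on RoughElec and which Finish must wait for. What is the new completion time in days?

24

Originally the project takes 15 days.
With Z inserted, Finish now waits for max(RoughElec, Z).
New critical path: RoughElec→Z→Finish = 6+9+9 = 24 ⇒ 24 days.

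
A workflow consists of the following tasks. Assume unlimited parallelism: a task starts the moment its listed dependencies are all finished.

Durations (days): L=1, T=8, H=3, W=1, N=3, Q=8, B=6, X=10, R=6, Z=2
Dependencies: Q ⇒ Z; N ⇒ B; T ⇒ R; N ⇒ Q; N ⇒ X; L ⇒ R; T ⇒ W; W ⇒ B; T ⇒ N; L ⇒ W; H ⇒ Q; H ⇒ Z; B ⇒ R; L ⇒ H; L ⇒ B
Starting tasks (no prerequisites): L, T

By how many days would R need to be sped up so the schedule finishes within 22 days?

1

Current finish: 23 days; target: 22.
R is on every critical path, so each day cut from R cuts the finish by one (this holds down to a finish of 21).
Need 23 − 22 = 1 day off R → R becomes 5 days, finish becomes 22.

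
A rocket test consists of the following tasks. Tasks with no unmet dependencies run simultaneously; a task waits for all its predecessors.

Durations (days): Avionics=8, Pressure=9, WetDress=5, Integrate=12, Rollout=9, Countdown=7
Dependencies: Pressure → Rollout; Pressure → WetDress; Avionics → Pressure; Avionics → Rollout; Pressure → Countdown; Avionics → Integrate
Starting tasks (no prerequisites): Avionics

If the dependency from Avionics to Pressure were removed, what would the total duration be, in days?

Original critical path: Avionics→Pressure→Rollout = 8+9+9 = 26 ⇒ 26 days.
Without Avionics→Pressure, Pressure's earliest start moves from 8 to 0.
After: Avionics→Integrate = 8+12 = 20 → 20 days.

20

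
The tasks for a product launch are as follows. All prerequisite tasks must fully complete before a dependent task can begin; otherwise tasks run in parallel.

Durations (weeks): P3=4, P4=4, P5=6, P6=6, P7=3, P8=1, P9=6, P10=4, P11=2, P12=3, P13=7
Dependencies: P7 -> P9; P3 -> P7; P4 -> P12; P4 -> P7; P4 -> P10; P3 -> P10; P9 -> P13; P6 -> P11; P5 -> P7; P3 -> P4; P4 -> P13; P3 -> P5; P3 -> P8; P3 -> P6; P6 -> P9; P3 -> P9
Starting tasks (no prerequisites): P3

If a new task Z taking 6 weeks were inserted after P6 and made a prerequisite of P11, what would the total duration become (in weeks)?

26

Originally the job takes 26 weeks.
With Z inserted, P11 now waits for max(P6, Z).
New critical path: P3→P5→P7→P9→P13 = 4+6+3+6+7 = 26 ⇒ 26 weeks.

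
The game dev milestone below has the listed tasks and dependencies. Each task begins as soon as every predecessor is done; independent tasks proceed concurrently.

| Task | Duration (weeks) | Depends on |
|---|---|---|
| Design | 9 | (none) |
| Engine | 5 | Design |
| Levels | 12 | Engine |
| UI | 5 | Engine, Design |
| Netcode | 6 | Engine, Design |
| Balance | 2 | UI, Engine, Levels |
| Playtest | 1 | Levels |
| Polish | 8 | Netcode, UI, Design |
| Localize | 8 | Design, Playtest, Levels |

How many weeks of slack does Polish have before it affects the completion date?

Design→Engine→Levels→Playtest→Localize = 9+5+12+1+8 = 35 sets the makespan at 35 weeks.
Polish finishes as early as 28 and must finish by 35.
Float = 35 − 28 = 7.

7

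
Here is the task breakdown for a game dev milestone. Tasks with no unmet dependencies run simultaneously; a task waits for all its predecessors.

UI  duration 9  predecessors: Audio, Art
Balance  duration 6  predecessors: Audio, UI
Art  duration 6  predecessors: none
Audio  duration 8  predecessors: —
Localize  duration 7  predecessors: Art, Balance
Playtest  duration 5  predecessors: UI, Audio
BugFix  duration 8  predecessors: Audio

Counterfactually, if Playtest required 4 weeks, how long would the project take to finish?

As given, the longest chain is Audio→UI→Balance→Localize = 8+9+6+7 = 30, so the finish is 30 weeks.
Playtest is off the critical path — its longest chain is 22 weeks, giving 8 of slack.
That remains the longest chain; total 30 weeks.

30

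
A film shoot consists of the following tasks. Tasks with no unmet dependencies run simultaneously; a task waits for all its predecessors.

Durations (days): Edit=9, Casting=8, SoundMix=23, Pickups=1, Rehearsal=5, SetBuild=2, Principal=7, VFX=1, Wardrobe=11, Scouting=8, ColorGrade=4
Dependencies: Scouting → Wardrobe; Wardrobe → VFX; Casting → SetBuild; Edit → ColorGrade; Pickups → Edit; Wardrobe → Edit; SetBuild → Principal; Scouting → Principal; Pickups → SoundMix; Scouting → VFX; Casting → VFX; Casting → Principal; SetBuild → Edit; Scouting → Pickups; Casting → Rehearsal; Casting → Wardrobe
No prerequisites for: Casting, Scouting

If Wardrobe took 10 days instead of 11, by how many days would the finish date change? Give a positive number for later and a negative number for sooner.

0

As given, the longest chain is Casting→Wardrobe→Edit→ColorGrade = 8+11+9+4 = 32, so the finish is 32 days.
Since Wardrobe is critical, the -1 change carries straight to that chain (now 31 days).
The binding chain switches to Scouting→Pickups→SoundMix = 8+1+23 = 32; finish 32 days.
Change in finish: 32 − 32 = +0 days.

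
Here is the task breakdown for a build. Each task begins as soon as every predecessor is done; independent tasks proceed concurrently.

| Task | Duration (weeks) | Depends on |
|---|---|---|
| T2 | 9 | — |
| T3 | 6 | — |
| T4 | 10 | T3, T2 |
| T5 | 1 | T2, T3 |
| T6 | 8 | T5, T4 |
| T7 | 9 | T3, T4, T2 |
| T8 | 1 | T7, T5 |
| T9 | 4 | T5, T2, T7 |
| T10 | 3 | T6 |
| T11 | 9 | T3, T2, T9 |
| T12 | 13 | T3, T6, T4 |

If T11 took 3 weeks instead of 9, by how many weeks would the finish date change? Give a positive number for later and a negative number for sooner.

The binding path is T2→T4→T7→T9→T11 = 9+10+9+4+9 = 41; finish at 41 weeks.
Since T11 is critical, the -6 change carries straight to that chain (now 35 weeks).
Now T2→T4→T6→T12 = 9+10+8+13 = 40 is longest, so the finish becomes 40 weeks.
Change in finish: 40 − 41 = -1 weeks.

-1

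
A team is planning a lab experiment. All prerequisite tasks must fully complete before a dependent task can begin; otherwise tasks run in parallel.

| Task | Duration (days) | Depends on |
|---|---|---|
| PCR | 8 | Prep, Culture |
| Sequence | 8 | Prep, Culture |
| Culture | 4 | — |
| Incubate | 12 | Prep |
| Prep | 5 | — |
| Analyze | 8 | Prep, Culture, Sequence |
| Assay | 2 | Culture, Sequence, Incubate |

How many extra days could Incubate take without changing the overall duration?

2

Prep→Sequence→Analyze = 5+8+8 = 21 sets the makespan at 21 days.
The longest chain containing Incubate totals 19 days.
Slack of Incubate = 7 − 5 = 2 days.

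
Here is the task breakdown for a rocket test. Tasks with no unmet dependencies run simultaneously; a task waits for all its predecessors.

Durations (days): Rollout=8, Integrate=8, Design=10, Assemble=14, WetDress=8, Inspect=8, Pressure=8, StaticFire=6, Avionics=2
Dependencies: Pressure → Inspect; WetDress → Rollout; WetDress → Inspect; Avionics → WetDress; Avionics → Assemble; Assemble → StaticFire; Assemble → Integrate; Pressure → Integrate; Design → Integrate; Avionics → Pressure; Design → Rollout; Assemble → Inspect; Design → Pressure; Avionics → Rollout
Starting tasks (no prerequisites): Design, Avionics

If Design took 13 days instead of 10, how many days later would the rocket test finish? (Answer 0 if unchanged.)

Baseline: Design→Pressure→Inspect = 10+8+8 = 26 → 26 days.
Design lies on that path, so at 13 days the path becomes 29 days.
The critical path is still Design→Pressure→Inspect; finish is now 29 days.
Change in finish: 29 − 26 = +3 days.

3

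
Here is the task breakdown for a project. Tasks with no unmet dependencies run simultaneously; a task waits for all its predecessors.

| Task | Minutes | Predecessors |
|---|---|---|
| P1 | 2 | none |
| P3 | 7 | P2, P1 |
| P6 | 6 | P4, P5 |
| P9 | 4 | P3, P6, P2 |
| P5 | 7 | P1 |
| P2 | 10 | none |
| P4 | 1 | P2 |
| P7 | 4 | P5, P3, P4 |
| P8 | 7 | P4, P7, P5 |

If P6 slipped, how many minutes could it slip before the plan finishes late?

7

The longest chain is P2→P3→P7→P8 = 10+7+4+7 = 28; overall finish 28 minutes.
The longest chain containing P6 totals 21 minutes.
Slack of P6 = 18 − 11 = 7 minutes.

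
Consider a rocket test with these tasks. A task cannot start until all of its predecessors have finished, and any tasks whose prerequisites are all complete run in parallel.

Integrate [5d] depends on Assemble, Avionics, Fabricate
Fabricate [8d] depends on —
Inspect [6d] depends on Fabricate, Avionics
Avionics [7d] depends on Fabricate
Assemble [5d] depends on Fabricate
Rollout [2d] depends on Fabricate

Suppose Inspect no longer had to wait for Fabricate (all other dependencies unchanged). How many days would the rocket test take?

With the dependency in place, Fabricate→Avionics→Inspect = 8+7+6 = 21 sets the finish at 21 days.
Dropping Fabricate→Inspect doesn't change Inspect's earliest start (15); another predecessor still binds.
New critical path: Fabricate→Avionics→Inspect = 8+7+6 = 21 ⇒ 21 days.

21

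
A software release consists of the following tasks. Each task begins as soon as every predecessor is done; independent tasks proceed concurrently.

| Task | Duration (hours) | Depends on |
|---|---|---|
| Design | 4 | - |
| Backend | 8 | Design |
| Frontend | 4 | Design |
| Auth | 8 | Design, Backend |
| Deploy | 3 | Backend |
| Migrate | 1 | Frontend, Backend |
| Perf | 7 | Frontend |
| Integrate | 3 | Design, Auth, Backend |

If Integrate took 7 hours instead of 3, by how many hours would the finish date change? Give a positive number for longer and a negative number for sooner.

4

The binding path is Design→Backend→Auth→Integrate = 4+8+8+3 = 23; finish at 23 hours.
Integrate lies on that path, so at 7 hours the path becomes 27 hours.
The critical path is still Design→Backend→Auth→Integrate; finish is now 27 hours.
Change in finish: 27 − 23 = +4 hours.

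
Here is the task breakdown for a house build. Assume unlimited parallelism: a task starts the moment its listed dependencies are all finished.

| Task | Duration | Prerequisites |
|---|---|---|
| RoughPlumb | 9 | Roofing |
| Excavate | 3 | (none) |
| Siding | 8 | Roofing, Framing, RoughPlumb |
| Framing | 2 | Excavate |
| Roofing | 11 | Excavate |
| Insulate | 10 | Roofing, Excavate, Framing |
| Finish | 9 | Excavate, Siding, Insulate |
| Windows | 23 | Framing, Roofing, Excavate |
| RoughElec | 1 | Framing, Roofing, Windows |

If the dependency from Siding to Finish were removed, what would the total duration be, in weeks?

38

Before: longest chain Excavate→Roofing→RoughPlumb→Siding→Finish = 3+11+9+8+9 = 40, finish 40.
Without Siding→Finish, Finish's earliest start moves from 31 to 24.
New critical path: Excavate→Roofing→Windows→RoughElec = 3+11+23+1 = 38 ⇒ 38 weeks.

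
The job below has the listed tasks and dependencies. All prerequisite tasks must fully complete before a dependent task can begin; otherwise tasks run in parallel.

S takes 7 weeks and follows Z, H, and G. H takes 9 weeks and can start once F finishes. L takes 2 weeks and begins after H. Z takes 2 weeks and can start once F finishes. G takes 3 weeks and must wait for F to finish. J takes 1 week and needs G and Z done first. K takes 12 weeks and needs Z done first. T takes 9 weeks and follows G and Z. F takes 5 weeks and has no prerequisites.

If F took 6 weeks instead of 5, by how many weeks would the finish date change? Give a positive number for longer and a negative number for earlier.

1

The binding path is F→H→S = 5+9+7 = 21; finish at 21 weeks.
Since F is critical, the +1 change carries straight to that chain (now 22 weeks).
That remains the longest chain; total 22 weeks.
Change in finish: 22 − 21 = +1 weeks.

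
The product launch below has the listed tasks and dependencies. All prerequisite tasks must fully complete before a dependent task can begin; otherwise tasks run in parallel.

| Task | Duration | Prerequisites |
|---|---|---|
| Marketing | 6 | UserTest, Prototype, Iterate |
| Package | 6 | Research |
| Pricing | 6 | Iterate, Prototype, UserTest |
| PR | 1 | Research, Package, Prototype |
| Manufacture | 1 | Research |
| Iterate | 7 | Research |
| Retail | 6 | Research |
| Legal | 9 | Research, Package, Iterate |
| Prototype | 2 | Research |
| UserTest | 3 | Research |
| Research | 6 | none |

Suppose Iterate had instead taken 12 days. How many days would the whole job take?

Actual critical path: Research→Iterate→Legal = 6+7+9 = 22 ⇒ 22 days.
Iterate is on the critical path; changing it to 12 makes that path 27 days.
No other chain overtakes it, so the finish is 27 days.

27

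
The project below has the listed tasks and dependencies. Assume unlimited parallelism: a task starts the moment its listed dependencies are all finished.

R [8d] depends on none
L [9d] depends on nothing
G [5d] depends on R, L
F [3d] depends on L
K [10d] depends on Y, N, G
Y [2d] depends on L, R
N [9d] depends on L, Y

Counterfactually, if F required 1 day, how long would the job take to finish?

Baseline: L→Y→N→K = 9+2+9+10 = 30 → 30 days.
F is off the critical path — its longest chain is 12 days, giving 18 of slack.
No other chain overtakes it, so the finish is 30 days.

30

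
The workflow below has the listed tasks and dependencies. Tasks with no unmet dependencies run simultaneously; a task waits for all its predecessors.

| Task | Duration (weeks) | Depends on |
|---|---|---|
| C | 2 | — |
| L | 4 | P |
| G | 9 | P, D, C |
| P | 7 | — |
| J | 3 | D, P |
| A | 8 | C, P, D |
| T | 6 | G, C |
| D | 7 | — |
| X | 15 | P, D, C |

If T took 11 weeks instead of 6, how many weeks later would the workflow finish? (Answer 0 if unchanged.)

5

Critical path before the change: P→G→T = 7+9+6 = 22 giving 22 weeks.
Since T is critical, the +5 change carries straight to that chain (now 27 weeks).
New critical path: D→G→T = 7+9+11 = 27 ⇒ 27 weeks.
Change in finish: 27 − 22 = +5 weeks.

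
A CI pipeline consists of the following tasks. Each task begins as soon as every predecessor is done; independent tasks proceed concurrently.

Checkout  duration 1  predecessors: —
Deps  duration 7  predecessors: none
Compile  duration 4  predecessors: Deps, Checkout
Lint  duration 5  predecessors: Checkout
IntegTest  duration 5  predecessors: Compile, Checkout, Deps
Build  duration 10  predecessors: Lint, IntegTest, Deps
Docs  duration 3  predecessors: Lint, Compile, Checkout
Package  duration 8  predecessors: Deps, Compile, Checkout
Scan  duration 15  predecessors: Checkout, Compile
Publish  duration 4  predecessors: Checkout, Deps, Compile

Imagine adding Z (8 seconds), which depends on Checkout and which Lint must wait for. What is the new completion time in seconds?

26

Originally the CI pipeline takes 26 seconds.
With Z inserted, Lint now waits for max(Checkout, Z).
New critical path: Deps→Compile→IntegTest→Build = 7+4+5+10 = 26 ⇒ 26 seconds.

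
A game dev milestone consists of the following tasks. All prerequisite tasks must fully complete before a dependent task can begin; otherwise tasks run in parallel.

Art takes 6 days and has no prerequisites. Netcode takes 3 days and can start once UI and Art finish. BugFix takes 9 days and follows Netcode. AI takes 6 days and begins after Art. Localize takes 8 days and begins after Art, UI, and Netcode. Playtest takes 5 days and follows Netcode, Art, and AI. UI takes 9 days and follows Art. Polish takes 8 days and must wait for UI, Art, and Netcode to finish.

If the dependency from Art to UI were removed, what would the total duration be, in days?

Original critical path: Art→UI→Netcode→BugFix = 6+9+3+9 = 27 ⇒ 27 days.
Without Art→UI, UI's earliest start moves from 6 to 0.
The longest chain is now UI→Netcode→BugFix = 9+3+9 = 21, so the job takes 21 days.

21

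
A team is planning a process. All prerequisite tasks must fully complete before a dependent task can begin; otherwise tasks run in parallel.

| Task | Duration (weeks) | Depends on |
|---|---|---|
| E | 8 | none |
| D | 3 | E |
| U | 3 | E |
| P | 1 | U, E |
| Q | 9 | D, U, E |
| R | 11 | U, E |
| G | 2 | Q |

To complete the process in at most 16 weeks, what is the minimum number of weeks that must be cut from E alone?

6

Current finish: 22 weeks; target: 16.
E is on every critical path, so each week cut from E cuts the finish by one (this holds down to a finish of 15).
Need 22 − 16 = 6 weeks off E → E becomes 2 weeks, finish becomes 16.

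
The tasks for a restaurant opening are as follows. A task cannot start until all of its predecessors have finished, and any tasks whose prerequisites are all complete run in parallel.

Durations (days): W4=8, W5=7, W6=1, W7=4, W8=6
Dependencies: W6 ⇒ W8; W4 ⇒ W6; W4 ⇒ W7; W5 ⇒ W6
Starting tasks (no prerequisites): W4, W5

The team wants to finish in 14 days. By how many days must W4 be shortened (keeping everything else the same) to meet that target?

1

Current finish: 15 days; target: 14.
W4 is on every critical path, so each day cut from W4 cuts the finish by one (this holds down to a finish of 14).
Need 15 − 14 = 1 day off W4 → W4 becomes 7 days, finish becomes 14.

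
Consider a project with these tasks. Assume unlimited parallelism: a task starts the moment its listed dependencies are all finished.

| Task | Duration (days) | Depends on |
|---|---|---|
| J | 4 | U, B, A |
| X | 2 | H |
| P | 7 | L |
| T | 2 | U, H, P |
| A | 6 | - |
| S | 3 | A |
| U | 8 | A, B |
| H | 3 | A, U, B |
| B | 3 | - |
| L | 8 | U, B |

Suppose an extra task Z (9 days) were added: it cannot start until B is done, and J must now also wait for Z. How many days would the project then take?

Originally the project takes 31 days.
With Z inserted, J now waits for max(U, B, A, Z).
New critical path: A→U→L→P→T = 6+8+8+7+2 = 31 ⇒ 31 days.

31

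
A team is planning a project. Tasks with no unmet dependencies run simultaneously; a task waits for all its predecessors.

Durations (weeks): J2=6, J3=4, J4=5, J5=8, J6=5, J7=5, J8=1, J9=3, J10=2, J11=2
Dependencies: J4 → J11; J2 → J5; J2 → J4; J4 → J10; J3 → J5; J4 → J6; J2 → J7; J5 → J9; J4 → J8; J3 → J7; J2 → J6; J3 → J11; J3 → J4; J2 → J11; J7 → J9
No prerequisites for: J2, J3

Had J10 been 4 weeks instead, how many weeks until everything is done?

Baseline: J2→J5→J9 = 6+8+3 = 17 → 17 weeks.
The longest path through J10 is only 13 weeks, so J10 has float 4.
The critical path is still J2→J5→J9; finish is now 17 weeks.

17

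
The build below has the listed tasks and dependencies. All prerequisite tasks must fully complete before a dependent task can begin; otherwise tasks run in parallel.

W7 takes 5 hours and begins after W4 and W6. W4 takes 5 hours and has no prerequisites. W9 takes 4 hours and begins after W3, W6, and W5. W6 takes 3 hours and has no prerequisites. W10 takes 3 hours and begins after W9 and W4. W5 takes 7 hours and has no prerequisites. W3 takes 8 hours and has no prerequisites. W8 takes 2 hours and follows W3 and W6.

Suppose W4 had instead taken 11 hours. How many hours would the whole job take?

As given, the longest chain is W3→W9→W10 = 8+4+3 = 15, so the finish is 15 hours.
The longest path through W4 is only 10 hours, so W4 has float 5.
New critical path: W4→W7 = 11+5 = 16 ⇒ 16 hours.

16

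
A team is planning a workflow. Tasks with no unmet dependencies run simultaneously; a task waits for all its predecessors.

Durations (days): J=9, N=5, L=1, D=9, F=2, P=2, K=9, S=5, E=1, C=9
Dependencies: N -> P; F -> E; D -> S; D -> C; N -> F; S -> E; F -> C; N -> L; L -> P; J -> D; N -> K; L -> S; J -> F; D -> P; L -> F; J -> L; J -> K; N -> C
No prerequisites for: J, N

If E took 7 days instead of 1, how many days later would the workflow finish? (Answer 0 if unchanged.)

As given, the longest chain is J→D→C = 9+9+9 = 27, so the finish is 27 days.
E has 3 days of float (longest path through it is 24).
Now J→D→S→E = 9+9+5+7 = 30 is longest, so the finish becomes 30 days.
Change in finish: 30 − 27 = +3 days.

3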